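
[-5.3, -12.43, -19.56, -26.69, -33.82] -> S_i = -5.30 + -7.13*i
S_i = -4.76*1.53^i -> [-4.76, -7.28, -11.14, -17.05, -26.08]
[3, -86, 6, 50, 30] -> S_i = Random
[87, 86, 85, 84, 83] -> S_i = 87 + -1*i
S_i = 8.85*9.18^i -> [8.85, 81.24, 745.81, 6846.54, 62851.26]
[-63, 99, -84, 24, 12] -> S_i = Random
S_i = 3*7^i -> [3, 21, 147, 1029, 7203]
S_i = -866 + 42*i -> [-866, -824, -782, -740, -698]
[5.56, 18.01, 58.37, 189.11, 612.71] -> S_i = 5.56*3.24^i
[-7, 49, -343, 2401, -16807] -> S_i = -7*-7^i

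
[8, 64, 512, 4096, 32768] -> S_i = 8*8^i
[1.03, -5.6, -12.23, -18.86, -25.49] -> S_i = 1.03 + -6.63*i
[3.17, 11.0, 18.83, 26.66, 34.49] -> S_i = 3.17 + 7.83*i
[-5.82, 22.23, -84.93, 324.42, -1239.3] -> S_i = -5.82*(-3.82)^i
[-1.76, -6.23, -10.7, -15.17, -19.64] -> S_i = -1.76 + -4.47*i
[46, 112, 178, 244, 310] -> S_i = 46 + 66*i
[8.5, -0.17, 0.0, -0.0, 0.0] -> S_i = 8.50*(-0.02)^i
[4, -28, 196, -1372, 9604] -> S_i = 4*-7^i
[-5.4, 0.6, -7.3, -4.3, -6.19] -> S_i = Random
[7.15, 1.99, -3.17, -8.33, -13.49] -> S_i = 7.15 + -5.16*i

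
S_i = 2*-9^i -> [2, -18, 162, -1458, 13122]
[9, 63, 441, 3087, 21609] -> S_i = 9*7^i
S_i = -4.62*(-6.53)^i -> [-4.62, 30.17, -197.0, 1286.42, -8400.3]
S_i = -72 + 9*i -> [-72, -63, -54, -45, -36]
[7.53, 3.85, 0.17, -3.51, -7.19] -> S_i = 7.53 + -3.68*i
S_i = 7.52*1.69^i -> [7.52, 12.71, 21.48, 36.3, 61.34]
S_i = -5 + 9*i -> [-5, 4, 13, 22, 31]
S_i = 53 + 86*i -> [53, 139, 225, 311, 397]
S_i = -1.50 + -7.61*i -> [-1.5, -9.11, -16.72, -24.33, -31.94]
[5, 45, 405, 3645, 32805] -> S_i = 5*9^i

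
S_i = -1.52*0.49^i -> [-1.52, -0.74, -0.36, -0.18, -0.09]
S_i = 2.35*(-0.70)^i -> [2.35, -1.64, 1.15, -0.81, 0.56]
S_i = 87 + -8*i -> [87, 79, 71, 63, 55]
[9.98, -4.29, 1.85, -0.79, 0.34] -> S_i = 9.98*(-0.43)^i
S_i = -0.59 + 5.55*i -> [-0.59, 4.96, 10.51, 16.06, 21.61]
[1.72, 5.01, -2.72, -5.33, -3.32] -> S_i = Random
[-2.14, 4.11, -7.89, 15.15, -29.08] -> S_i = -2.14*(-1.92)^i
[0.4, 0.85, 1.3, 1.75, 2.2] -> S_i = 0.40 + 0.45*i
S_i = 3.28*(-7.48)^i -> [3.28, -24.53, 183.52, -1372.71, 10267.87]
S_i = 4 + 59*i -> [4, 63, 122, 181, 240]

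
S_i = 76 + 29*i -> [76, 105, 134, 163, 192]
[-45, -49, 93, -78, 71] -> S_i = Random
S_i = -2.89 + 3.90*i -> [-2.89, 1.01, 4.91, 8.81, 12.71]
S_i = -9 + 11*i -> [-9, 2, 13, 24, 35]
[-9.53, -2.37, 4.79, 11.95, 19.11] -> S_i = -9.53 + 7.16*i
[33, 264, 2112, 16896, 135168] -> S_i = 33*8^i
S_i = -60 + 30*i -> [-60, -30, 0, 30, 60]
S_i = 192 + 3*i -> [192, 195, 198, 201, 204]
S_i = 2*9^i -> [2, 18, 162, 1458, 13122]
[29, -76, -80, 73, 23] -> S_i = Random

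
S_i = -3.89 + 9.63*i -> [-3.89, 5.74, 15.37, 25.0, 34.63]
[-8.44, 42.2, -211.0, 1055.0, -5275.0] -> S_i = -8.44*(-5.00)^i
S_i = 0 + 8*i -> [0, 8, 16, 24, 32]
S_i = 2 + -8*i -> [2, -6, -14, -22, -30]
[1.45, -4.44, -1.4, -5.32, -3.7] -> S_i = Random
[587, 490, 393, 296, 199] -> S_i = 587 + -97*i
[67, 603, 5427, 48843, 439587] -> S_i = 67*9^i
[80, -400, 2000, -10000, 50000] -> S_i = 80*-5^i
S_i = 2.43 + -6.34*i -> [2.43, -3.91, -10.25, -16.59, -22.93]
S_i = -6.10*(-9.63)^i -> [-6.1, 58.74, -565.7, 5447.64, -52460.81]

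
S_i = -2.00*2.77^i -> [-2.0, -5.54, -15.35, -42.51, -117.75]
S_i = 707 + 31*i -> [707, 738, 769, 800, 831]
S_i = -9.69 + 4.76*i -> [-9.69, -4.93, -0.17, 4.59, 9.35]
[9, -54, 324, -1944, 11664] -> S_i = 9*-6^i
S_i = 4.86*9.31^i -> [4.86, 45.25, 421.25, 3921.8, 36511.95]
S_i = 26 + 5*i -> [26, 31, 36, 41, 46]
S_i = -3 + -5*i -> [-3, -8, -13, -18, -23]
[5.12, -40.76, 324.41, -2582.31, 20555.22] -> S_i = 5.12*(-7.96)^i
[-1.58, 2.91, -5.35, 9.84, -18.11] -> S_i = -1.58*(-1.84)^i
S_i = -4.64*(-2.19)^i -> [-4.64, 10.16, -22.25, 48.74, -106.73]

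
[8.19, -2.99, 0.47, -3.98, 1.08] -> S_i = Random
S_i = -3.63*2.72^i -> [-3.63, -9.87, -26.86, -73.05, -198.69]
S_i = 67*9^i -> [67, 603, 5427, 48843, 439587]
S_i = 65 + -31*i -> [65, 34, 3, -28, -59]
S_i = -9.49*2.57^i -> [-9.49, -24.39, -62.68, -161.09, -414.0]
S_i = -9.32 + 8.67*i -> [-9.32, -0.65, 8.02, 16.69, 25.36]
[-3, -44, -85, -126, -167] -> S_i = -3 + -41*i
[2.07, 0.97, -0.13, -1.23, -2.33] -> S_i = 2.07 + -1.10*i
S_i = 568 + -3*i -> [568, 565, 562, 559, 556]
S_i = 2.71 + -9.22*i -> [2.71, -6.51, -15.73, -24.95, -34.17]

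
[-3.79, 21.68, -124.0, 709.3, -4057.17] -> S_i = -3.79*(-5.72)^i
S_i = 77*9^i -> [77, 693, 6237, 56133, 505197]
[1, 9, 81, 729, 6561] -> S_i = 1*9^i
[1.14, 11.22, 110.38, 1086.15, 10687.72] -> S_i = 1.14*9.84^i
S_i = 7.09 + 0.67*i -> [7.09, 7.76, 8.43, 9.1, 9.77]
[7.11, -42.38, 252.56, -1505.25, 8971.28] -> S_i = 7.11*(-5.96)^i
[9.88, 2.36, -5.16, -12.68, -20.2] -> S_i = 9.88 + -7.52*i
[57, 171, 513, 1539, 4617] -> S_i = 57*3^i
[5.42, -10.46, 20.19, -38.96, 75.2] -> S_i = 5.42*(-1.93)^i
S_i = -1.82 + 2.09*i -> [-1.82, 0.27, 2.36, 4.45, 6.54]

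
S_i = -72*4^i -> [-72, -288, -1152, -4608, -18432]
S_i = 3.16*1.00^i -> [3.16, 3.16, 3.16, 3.16, 3.16]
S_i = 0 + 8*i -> [0, 8, 16, 24, 32]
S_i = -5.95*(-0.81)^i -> [-5.95, 4.82, -3.9, 3.16, -2.56]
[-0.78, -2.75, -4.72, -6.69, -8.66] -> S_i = -0.78 + -1.97*i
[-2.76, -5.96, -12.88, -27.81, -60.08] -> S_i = -2.76*2.16^i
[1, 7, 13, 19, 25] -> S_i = 1 + 6*i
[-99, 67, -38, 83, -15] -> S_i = Random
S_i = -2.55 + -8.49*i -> [-2.55, -11.04, -19.53, -28.02, -36.51]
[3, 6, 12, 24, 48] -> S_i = 3*2^i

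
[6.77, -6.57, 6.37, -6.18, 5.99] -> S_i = 6.77*(-0.97)^i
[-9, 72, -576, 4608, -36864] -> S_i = -9*-8^i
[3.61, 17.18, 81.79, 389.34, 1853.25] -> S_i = 3.61*4.76^i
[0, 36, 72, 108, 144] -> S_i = 0 + 36*i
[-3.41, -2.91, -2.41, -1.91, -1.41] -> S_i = -3.41 + 0.50*i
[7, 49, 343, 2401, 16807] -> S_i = 7*7^i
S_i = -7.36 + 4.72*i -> [-7.36, -2.64, 2.08, 6.8, 11.52]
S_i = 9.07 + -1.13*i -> [9.07, 7.94, 6.81, 5.68, 4.55]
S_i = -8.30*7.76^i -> [-8.3, -64.41, -499.81, -3878.5, -30097.12]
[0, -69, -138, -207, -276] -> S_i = 0 + -69*i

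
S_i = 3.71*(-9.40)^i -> [3.71, -34.87, 327.82, -3081.47, 28965.79]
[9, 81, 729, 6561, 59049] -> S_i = 9*9^i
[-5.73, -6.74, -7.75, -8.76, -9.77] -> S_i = -5.73 + -1.01*i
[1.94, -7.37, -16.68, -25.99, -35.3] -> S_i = 1.94 + -9.31*i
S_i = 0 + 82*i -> [0, 82, 164, 246, 328]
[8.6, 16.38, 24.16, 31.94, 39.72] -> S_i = 8.60 + 7.78*i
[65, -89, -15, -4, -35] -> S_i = Random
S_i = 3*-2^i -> [3, -6, 12, -24, 48]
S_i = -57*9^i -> [-57, -513, -4617, -41553, -373977]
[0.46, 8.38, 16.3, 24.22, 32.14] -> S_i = 0.46 + 7.92*i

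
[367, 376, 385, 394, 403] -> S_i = 367 + 9*i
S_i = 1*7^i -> [1, 7, 49, 343, 2401]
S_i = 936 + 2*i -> [936, 938, 940, 942, 944]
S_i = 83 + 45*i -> [83, 128, 173, 218, 263]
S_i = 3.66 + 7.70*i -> [3.66, 11.36, 19.06, 26.76, 34.46]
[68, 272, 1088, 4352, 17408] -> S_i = 68*4^i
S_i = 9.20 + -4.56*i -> [9.2, 4.64, 0.08, -4.48, -9.04]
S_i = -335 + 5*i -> [-335, -330, -325, -320, -315]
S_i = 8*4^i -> [8, 32, 128, 512, 2048]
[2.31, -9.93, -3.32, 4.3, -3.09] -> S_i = Random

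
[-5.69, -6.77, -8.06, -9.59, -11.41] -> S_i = -5.69*1.19^i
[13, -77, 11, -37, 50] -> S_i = Random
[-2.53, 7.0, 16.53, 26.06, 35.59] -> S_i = -2.53 + 9.53*i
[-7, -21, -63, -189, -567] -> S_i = -7*3^i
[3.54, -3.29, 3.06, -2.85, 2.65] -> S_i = 3.54*(-0.93)^i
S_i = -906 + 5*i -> [-906, -901, -896, -891, -886]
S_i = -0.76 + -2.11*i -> [-0.76, -2.87, -4.98, -7.09, -9.2]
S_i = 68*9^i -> [68, 612, 5508, 49572, 446148]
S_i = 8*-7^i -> [8, -56, 392, -2744, 19208]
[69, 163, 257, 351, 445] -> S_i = 69 + 94*i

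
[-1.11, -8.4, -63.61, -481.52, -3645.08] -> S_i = -1.11*7.57^i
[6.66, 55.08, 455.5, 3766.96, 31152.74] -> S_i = 6.66*8.27^i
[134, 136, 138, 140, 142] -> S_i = 134 + 2*i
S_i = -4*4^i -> [-4, -16, -64, -256, -1024]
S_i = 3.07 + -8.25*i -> [3.07, -5.18, -13.43, -21.68, -29.93]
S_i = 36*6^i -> [36, 216, 1296, 7776, 46656]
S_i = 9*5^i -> [9, 45, 225, 1125, 5625]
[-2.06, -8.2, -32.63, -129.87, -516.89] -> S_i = -2.06*3.98^i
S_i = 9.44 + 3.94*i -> [9.44, 13.38, 17.32, 21.26, 25.2]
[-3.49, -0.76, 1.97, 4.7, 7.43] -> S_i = -3.49 + 2.73*i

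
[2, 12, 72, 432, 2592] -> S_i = 2*6^i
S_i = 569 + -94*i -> [569, 475, 381, 287, 193]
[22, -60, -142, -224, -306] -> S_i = 22 + -82*i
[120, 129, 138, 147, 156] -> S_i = 120 + 9*i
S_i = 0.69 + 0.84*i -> [0.69, 1.53, 2.37, 3.21, 4.05]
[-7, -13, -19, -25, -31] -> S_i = -7 + -6*i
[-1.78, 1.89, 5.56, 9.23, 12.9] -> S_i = -1.78 + 3.67*i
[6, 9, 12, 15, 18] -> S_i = 6 + 3*i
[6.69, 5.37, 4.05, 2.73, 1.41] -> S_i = 6.69 + -1.32*i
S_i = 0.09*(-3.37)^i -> [0.09, -0.3, 1.02, -3.44, 11.61]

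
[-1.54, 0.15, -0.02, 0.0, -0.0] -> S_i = -1.54*(-0.10)^i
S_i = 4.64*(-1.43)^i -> [4.64, -6.64, 9.49, -13.57, 19.4]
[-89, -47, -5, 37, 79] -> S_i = -89 + 42*i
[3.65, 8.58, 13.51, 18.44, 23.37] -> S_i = 3.65 + 4.93*i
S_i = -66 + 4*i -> [-66, -62, -58, -54, -50]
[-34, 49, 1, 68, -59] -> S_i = Random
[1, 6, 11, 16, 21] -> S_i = 1 + 5*i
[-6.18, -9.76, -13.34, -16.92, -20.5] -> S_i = -6.18 + -3.58*i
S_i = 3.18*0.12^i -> [3.18, 0.38, 0.05, 0.01, 0.0]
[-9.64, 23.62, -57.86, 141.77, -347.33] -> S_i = -9.64*(-2.45)^i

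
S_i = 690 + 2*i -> [690, 692, 694, 696, 698]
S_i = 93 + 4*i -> [93, 97, 101, 105, 109]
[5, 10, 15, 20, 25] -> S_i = 5 + 5*i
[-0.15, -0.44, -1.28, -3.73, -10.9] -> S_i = -0.15*2.92^i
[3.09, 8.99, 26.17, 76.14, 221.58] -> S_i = 3.09*2.91^i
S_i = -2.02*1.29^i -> [-2.02, -2.61, -3.36, -4.34, -5.59]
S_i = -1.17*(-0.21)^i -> [-1.17, 0.25, -0.05, 0.01, -0.0]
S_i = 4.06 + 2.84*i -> [4.06, 6.9, 9.74, 12.58, 15.42]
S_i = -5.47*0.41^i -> [-5.47, -2.24, -0.92, -0.38, -0.15]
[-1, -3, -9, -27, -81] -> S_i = -1*3^i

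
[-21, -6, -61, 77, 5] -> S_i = Random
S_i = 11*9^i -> [11, 99, 891, 8019, 72171]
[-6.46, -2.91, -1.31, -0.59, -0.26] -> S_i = -6.46*0.45^i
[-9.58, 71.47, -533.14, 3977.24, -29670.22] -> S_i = -9.58*(-7.46)^i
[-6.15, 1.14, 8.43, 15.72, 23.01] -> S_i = -6.15 + 7.29*i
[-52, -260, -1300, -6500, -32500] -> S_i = -52*5^i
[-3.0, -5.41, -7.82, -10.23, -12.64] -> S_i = -3.00 + -2.41*i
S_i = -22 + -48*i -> [-22, -70, -118, -166, -214]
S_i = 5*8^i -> [5, 40, 320, 2560, 20480]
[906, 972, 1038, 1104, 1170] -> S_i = 906 + 66*i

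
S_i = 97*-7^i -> [97, -679, 4753, -33271, 232897]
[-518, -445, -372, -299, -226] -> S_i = -518 + 73*i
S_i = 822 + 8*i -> [822, 830, 838, 846, 854]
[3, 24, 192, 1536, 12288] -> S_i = 3*8^i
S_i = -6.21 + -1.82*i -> [-6.21, -8.03, -9.85, -11.67, -13.49]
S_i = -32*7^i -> [-32, -224, -1568, -10976, -76832]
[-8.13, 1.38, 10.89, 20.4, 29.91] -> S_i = -8.13 + 9.51*i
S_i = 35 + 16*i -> [35, 51, 67, 83, 99]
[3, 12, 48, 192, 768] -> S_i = 3*4^i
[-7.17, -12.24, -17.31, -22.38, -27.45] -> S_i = -7.17 + -5.07*i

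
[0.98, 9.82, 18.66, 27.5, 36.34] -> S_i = 0.98 + 8.84*i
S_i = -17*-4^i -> [-17, 68, -272, 1088, -4352]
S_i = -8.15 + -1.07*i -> [-8.15, -9.22, -10.29, -11.36, -12.43]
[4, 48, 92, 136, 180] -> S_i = 4 + 44*i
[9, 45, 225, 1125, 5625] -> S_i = 9*5^i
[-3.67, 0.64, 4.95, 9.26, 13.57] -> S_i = -3.67 + 4.31*i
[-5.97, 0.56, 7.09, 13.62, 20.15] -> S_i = -5.97 + 6.53*i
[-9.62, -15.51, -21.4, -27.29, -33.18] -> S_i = -9.62 + -5.89*i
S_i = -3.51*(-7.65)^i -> [-3.51, 26.85, -205.41, 1571.42, -12021.34]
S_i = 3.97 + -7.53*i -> [3.97, -3.56, -11.09, -18.62, -26.15]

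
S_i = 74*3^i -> [74, 222, 666, 1998, 5994]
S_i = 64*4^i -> [64, 256, 1024, 4096, 16384]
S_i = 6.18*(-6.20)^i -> [6.18, -38.32, 237.56, -1472.87, 9131.78]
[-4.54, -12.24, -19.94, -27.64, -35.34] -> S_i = -4.54 + -7.70*i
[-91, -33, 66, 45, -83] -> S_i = Random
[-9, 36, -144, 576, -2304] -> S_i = -9*-4^i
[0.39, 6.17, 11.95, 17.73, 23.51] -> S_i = 0.39 + 5.78*i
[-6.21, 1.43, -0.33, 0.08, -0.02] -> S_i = -6.21*(-0.23)^i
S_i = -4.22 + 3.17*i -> [-4.22, -1.05, 2.12, 5.29, 8.46]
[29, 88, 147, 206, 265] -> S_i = 29 + 59*i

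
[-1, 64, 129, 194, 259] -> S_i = -1 + 65*i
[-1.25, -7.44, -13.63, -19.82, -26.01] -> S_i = -1.25 + -6.19*i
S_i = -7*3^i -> [-7, -21, -63, -189, -567]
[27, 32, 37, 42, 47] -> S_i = 27 + 5*i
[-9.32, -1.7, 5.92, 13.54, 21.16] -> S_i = -9.32 + 7.62*i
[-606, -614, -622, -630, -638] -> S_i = -606 + -8*i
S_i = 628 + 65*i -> [628, 693, 758, 823, 888]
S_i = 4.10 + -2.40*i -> [4.1, 1.7, -0.7, -3.1, -5.5]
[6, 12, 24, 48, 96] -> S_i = 6*2^i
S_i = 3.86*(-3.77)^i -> [3.86, -14.55, 54.86, -206.83, 779.75]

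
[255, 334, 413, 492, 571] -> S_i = 255 + 79*i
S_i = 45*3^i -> [45, 135, 405, 1215, 3645]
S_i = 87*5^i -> [87, 435, 2175, 10875, 54375]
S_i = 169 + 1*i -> [169, 170, 171, 172, 173]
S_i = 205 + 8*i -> [205, 213, 221, 229, 237]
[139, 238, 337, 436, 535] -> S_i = 139 + 99*i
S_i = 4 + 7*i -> [4, 11, 18, 25, 32]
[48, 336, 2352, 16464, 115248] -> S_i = 48*7^i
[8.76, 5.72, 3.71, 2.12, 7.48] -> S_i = Random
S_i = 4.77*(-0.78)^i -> [4.77, -3.72, 2.9, -2.26, 1.77]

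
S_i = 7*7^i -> [7, 49, 343, 2401, 16807]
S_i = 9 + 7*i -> [9, 16, 23, 30, 37]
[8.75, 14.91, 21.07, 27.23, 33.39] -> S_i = 8.75 + 6.16*i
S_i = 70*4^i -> [70, 280, 1120, 4480, 17920]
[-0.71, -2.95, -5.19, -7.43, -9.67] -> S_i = -0.71 + -2.24*i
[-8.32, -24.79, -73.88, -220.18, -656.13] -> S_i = -8.32*2.98^i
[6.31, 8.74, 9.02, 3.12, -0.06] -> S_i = Random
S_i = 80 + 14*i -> [80, 94, 108, 122, 136]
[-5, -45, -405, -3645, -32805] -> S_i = -5*9^i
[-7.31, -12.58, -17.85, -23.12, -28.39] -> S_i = -7.31 + -5.27*i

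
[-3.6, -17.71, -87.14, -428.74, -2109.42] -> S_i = -3.60*4.92^i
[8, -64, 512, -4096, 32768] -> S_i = 8*-8^i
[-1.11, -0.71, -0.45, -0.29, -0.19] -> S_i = -1.11*0.64^i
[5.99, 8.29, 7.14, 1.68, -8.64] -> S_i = Random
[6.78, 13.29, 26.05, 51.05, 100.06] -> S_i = 6.78*1.96^i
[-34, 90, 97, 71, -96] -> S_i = Random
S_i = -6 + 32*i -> [-6, 26, 58, 90, 122]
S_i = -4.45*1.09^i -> [-4.45, -4.85, -5.29, -5.76, -6.28]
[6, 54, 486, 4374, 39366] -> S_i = 6*9^i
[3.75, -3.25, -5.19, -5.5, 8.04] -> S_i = Random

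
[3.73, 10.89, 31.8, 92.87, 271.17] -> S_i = 3.73*2.92^i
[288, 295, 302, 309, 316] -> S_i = 288 + 7*i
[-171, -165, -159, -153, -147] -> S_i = -171 + 6*i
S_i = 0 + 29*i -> [0, 29, 58, 87, 116]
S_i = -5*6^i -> [-5, -30, -180, -1080, -6480]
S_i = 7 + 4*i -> [7, 11, 15, 19, 23]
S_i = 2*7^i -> [2, 14, 98, 686, 4802]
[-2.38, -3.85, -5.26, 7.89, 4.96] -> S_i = Random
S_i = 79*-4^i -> [79, -316, 1264, -5056, 20224]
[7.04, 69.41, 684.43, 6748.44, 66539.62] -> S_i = 7.04*9.86^i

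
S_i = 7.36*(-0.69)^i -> [7.36, -5.08, 3.5, -2.42, 1.67]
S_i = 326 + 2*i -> [326, 328, 330, 332, 334]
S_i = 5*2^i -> [5, 10, 20, 40, 80]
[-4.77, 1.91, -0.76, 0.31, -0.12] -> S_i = -4.77*(-0.40)^i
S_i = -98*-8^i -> [-98, 784, -6272, 50176, -401408]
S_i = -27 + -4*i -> [-27, -31, -35, -39, -43]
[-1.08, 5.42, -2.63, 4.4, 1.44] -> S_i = Random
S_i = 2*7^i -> [2, 14, 98, 686, 4802]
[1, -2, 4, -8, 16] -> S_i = 1*-2^i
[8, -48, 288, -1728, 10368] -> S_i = 8*-6^i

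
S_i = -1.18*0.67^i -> [-1.18, -0.79, -0.53, -0.35, -0.24]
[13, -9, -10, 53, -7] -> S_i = Random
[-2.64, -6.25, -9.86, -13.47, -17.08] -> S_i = -2.64 + -3.61*i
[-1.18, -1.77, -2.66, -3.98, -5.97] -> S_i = -1.18*1.50^i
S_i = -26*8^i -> [-26, -208, -1664, -13312, -106496]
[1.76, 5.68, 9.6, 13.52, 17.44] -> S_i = 1.76 + 3.92*i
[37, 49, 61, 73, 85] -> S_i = 37 + 12*i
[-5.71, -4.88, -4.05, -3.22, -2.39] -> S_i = -5.71 + 0.83*i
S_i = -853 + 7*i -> [-853, -846, -839, -832, -825]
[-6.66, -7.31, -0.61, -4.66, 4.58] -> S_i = Random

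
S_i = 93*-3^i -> [93, -279, 837, -2511, 7533]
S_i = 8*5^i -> [8, 40, 200, 1000, 5000]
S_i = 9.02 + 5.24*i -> [9.02, 14.26, 19.5, 24.74, 29.98]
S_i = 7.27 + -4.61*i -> [7.27, 2.66, -1.95, -6.56, -11.17]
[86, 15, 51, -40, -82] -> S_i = Random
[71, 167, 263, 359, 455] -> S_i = 71 + 96*i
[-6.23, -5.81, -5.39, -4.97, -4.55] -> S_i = -6.23 + 0.42*i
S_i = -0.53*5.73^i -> [-0.53, -3.04, -17.4, -99.71, -571.34]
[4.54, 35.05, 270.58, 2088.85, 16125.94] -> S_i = 4.54*7.72^i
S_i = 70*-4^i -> [70, -280, 1120, -4480, 17920]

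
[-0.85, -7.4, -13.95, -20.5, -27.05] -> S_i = -0.85 + -6.55*i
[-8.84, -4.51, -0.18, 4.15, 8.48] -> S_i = -8.84 + 4.33*i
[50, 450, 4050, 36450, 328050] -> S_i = 50*9^i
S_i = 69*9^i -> [69, 621, 5589, 50301, 452709]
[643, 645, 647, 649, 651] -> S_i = 643 + 2*i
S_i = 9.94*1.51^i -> [9.94, 15.01, 22.66, 34.22, 51.68]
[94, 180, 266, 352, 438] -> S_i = 94 + 86*i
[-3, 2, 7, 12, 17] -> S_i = -3 + 5*i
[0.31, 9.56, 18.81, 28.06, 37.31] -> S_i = 0.31 + 9.25*i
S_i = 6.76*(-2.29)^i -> [6.76, -15.48, 35.45, -81.18, 185.9]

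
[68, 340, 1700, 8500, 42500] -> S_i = 68*5^i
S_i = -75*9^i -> [-75, -675, -6075, -54675, -492075]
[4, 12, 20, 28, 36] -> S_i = 4 + 8*i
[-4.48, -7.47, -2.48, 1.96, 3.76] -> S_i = Random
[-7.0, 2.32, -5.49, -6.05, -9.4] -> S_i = Random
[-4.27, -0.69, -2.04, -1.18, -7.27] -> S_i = Random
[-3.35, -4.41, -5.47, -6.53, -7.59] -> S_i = -3.35 + -1.06*i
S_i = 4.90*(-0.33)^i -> [4.9, -1.62, 0.53, -0.18, 0.06]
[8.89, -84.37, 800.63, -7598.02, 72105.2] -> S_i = 8.89*(-9.49)^i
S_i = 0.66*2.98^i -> [0.66, 1.97, 5.86, 17.47, 52.05]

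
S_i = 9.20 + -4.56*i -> [9.2, 4.64, 0.08, -4.48, -9.04]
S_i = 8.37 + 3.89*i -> [8.37, 12.26, 16.15, 20.04, 23.93]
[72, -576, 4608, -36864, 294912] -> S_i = 72*-8^i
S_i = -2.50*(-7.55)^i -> [-2.5, 18.88, -142.51, 1075.92, -8123.21]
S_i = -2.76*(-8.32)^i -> [-2.76, 22.96, -191.05, 1589.57, -13225.2]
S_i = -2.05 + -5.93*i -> [-2.05, -7.98, -13.91, -19.84, -25.77]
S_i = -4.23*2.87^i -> [-4.23, -12.14, -34.84, -100.0, -286.99]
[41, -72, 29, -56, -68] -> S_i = Random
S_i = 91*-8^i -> [91, -728, 5824, -46592, 372736]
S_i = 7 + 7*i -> [7, 14, 21, 28, 35]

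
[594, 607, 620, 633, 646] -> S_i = 594 + 13*i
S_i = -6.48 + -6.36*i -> [-6.48, -12.84, -19.2, -25.56, -31.92]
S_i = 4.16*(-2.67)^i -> [4.16, -11.11, 29.66, -79.18, 211.42]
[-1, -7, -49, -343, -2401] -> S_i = -1*7^i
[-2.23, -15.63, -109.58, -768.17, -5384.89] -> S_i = -2.23*7.01^i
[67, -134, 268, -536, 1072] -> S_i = 67*-2^i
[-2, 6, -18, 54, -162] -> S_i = -2*-3^i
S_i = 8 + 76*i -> [8, 84, 160, 236, 312]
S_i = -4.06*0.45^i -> [-4.06, -1.83, -0.82, -0.37, -0.17]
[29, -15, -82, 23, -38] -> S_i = Random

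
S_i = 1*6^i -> [1, 6, 36, 216, 1296]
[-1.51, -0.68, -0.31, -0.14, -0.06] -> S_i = -1.51*0.45^i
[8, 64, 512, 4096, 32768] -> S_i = 8*8^i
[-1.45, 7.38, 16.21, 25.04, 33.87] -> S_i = -1.45 + 8.83*i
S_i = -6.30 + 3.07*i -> [-6.3, -3.23, -0.16, 2.91, 5.98]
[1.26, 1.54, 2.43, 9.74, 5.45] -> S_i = Random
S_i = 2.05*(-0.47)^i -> [2.05, -0.96, 0.45, -0.21, 0.1]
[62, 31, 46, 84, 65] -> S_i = Random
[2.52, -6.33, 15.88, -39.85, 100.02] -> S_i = 2.52*(-2.51)^i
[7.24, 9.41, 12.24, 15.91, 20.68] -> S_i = 7.24*1.30^i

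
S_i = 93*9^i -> [93, 837, 7533, 67797, 610173]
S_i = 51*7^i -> [51, 357, 2499, 17493, 122451]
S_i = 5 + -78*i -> [5, -73, -151, -229, -307]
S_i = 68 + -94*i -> [68, -26, -120, -214, -308]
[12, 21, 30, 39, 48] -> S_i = 12 + 9*i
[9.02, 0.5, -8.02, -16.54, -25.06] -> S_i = 9.02 + -8.52*i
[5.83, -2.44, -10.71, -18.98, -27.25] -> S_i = 5.83 + -8.27*i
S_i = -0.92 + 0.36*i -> [-0.92, -0.56, -0.2, 0.16, 0.52]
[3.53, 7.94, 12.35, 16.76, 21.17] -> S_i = 3.53 + 4.41*i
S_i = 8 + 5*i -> [8, 13, 18, 23, 28]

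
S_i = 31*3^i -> [31, 93, 279, 837, 2511]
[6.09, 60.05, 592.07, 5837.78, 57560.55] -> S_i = 6.09*9.86^i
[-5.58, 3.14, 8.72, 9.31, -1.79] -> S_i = Random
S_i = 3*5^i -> [3, 15, 75, 375, 1875]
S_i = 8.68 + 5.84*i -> [8.68, 14.52, 20.36, 26.2, 32.04]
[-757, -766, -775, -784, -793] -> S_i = -757 + -9*i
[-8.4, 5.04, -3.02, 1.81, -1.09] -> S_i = -8.40*(-0.60)^i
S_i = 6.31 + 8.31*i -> [6.31, 14.62, 22.93, 31.24, 39.55]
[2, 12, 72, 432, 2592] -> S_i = 2*6^i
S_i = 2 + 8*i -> [2, 10, 18, 26, 34]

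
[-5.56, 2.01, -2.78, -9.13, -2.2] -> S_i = Random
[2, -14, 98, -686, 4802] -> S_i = 2*-7^i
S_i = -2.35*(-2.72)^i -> [-2.35, 6.39, -17.39, 47.29, -128.63]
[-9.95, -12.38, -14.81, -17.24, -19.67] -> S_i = -9.95 + -2.43*i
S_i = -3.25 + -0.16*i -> [-3.25, -3.41, -3.57, -3.73, -3.89]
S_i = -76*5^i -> [-76, -380, -1900, -9500, -47500]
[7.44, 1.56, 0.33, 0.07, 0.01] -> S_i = 7.44*0.21^i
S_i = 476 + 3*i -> [476, 479, 482, 485, 488]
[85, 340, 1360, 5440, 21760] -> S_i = 85*4^i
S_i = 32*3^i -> [32, 96, 288, 864, 2592]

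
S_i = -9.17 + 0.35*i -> [-9.17, -8.82, -8.47, -8.12, -7.77]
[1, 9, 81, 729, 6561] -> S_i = 1*9^i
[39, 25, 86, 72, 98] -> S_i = Random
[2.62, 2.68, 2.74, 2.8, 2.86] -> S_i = 2.62 + 0.06*i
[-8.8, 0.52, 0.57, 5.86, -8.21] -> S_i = Random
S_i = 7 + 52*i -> [7, 59, 111, 163, 215]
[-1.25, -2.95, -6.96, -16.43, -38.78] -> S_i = -1.25*2.36^i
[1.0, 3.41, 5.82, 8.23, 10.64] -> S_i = 1.00 + 2.41*i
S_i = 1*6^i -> [1, 6, 36, 216, 1296]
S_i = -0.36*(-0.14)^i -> [-0.36, 0.05, -0.01, 0.0, -0.0]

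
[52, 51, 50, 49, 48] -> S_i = 52 + -1*i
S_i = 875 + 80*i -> [875, 955, 1035, 1115, 1195]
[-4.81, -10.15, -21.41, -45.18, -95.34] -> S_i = -4.81*2.11^i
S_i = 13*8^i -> [13, 104, 832, 6656, 53248]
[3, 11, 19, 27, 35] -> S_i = 3 + 8*i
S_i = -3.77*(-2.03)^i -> [-3.77, 7.65, -15.54, 31.54, -64.02]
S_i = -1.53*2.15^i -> [-1.53, -3.29, -7.07, -15.21, -32.69]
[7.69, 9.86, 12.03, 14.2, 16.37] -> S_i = 7.69 + 2.17*i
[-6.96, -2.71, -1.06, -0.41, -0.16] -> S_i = -6.96*0.39^i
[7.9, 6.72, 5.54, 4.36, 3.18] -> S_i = 7.90 + -1.18*i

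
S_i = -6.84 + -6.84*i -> [-6.84, -13.68, -20.52, -27.36, -34.2]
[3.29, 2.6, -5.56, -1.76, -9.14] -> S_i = Random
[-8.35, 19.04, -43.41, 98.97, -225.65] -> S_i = -8.35*(-2.28)^i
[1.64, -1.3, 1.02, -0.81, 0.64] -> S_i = 1.64*(-0.79)^i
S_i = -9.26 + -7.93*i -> [-9.26, -17.19, -25.12, -33.05, -40.98]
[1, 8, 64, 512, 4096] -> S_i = 1*8^i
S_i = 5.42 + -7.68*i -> [5.42, -2.26, -9.94, -17.62, -25.3]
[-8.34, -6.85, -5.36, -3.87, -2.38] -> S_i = -8.34 + 1.49*i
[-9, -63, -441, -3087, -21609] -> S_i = -9*7^i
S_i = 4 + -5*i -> [4, -1, -6, -11, -16]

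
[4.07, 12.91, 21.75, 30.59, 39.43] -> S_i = 4.07 + 8.84*i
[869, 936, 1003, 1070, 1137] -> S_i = 869 + 67*i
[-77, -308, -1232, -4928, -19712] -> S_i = -77*4^i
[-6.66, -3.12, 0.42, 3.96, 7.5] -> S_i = -6.66 + 3.54*i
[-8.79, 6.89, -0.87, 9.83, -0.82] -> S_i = Random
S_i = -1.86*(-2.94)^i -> [-1.86, 5.47, -16.08, 47.27, -138.96]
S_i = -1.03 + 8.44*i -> [-1.03, 7.41, 15.85, 24.29, 32.73]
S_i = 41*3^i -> [41, 123, 369, 1107, 3321]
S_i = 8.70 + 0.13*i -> [8.7, 8.83, 8.96, 9.09, 9.22]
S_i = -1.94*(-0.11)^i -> [-1.94, 0.21, -0.02, 0.0, -0.0]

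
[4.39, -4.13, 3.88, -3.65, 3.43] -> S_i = 4.39*(-0.94)^i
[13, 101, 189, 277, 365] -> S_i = 13 + 88*i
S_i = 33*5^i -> [33, 165, 825, 4125, 20625]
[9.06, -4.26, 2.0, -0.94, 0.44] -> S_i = 9.06*(-0.47)^i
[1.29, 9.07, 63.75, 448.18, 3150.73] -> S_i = 1.29*7.03^i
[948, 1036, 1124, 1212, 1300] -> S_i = 948 + 88*i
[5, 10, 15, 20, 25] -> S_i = 5 + 5*i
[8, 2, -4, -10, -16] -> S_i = 8 + -6*i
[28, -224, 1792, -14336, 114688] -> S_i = 28*-8^i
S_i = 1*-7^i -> [1, -7, 49, -343, 2401]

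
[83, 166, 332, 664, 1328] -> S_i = 83*2^i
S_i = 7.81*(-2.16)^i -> [7.81, -16.87, 36.44, -78.71, 170.01]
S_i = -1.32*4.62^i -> [-1.32, -6.1, -28.17, -130.17, -601.37]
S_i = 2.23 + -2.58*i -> [2.23, -0.35, -2.93, -5.51, -8.09]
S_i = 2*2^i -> [2, 4, 8, 16, 32]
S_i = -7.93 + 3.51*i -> [-7.93, -4.42, -0.91, 2.6, 6.11]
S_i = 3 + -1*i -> [3, 2, 1, 0, -1]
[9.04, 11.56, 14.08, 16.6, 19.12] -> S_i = 9.04 + 2.52*i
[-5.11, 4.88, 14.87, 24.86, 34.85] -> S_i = -5.11 + 9.99*i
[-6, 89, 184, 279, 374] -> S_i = -6 + 95*i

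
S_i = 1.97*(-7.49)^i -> [1.97, -14.76, 110.52, -827.77, 6200.03]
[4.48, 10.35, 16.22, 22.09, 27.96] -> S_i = 4.48 + 5.87*i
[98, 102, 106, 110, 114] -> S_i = 98 + 4*i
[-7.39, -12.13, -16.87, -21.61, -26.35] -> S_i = -7.39 + -4.74*i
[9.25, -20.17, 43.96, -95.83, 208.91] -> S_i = 9.25*(-2.18)^i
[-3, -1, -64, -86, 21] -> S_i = Random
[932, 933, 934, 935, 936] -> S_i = 932 + 1*i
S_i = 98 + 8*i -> [98, 106, 114, 122, 130]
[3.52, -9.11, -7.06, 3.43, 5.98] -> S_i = Random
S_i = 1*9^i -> [1, 9, 81, 729, 6561]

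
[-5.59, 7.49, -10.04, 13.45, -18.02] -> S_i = -5.59*(-1.34)^i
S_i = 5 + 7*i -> [5, 12, 19, 26, 33]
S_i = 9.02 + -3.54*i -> [9.02, 5.48, 1.94, -1.6, -5.14]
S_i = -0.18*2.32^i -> [-0.18, -0.42, -0.97, -2.25, -5.21]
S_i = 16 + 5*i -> [16, 21, 26, 31, 36]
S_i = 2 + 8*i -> [2, 10, 18, 26, 34]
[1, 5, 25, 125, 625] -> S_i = 1*5^i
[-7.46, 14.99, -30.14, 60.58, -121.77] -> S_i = -7.46*(-2.01)^i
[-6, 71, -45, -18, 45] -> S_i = Random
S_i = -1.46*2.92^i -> [-1.46, -4.26, -12.45, -36.35, -106.14]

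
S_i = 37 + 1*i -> [37, 38, 39, 40, 41]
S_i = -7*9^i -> [-7, -63, -567, -5103, -45927]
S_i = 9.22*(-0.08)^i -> [9.22, -0.74, 0.06, -0.0, 0.0]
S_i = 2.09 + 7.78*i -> [2.09, 9.87, 17.65, 25.43, 33.21]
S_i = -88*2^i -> [-88, -176, -352, -704, -1408]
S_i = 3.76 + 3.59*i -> [3.76, 7.35, 10.94, 14.53, 18.12]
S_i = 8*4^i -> [8, 32, 128, 512, 2048]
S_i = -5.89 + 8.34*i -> [-5.89, 2.45, 10.79, 19.13, 27.47]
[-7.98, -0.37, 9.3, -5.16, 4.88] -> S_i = Random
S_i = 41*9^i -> [41, 369, 3321, 29889, 269001]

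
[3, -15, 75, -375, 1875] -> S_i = 3*-5^i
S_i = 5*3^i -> [5, 15, 45, 135, 405]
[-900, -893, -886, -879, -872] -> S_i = -900 + 7*i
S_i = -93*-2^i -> [-93, 186, -372, 744, -1488]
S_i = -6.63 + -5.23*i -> [-6.63, -11.86, -17.09, -22.32, -27.55]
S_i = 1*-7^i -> [1, -7, 49, -343, 2401]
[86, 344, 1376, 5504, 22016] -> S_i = 86*4^i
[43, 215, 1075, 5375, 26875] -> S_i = 43*5^i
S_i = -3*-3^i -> [-3, 9, -27, 81, -243]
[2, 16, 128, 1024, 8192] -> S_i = 2*8^i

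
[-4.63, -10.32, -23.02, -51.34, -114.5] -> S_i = -4.63*2.23^i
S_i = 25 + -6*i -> [25, 19, 13, 7, 1]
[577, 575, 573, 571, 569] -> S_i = 577 + -2*i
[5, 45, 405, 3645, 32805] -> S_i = 5*9^i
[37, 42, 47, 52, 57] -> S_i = 37 + 5*i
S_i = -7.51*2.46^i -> [-7.51, -18.47, -45.45, -111.8, -275.03]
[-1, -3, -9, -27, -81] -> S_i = -1*3^i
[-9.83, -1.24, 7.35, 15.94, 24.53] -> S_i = -9.83 + 8.59*i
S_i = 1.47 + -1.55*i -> [1.47, -0.08, -1.63, -3.18, -4.73]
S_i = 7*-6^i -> [7, -42, 252, -1512, 9072]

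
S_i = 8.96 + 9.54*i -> [8.96, 18.5, 28.04, 37.58, 47.12]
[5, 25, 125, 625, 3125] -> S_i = 5*5^i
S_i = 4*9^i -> [4, 36, 324, 2916, 26244]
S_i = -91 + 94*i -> [-91, 3, 97, 191, 285]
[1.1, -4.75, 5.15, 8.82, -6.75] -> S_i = Random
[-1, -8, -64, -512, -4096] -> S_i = -1*8^i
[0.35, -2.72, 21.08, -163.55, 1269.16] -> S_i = 0.35*(-7.76)^i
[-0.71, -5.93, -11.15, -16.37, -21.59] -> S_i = -0.71 + -5.22*i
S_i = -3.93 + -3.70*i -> [-3.93, -7.63, -11.33, -15.03, -18.73]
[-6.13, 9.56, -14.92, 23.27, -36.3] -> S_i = -6.13*(-1.56)^i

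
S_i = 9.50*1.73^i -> [9.5, 16.43, 28.43, 49.19, 85.1]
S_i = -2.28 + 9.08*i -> [-2.28, 6.8, 15.88, 24.96, 34.04]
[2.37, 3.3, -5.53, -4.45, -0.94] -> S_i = Random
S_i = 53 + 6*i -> [53, 59, 65, 71, 77]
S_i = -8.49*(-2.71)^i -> [-8.49, 23.01, -62.35, 168.97, -457.91]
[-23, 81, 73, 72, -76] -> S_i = Random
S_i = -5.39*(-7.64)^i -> [-5.39, 41.18, -314.61, 2403.64, -18363.79]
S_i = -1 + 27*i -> [-1, 26, 53, 80, 107]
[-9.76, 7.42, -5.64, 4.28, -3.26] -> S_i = -9.76*(-0.76)^i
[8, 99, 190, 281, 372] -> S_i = 8 + 91*i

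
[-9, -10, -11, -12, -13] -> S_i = -9 + -1*i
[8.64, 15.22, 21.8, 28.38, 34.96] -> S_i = 8.64 + 6.58*i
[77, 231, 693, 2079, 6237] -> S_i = 77*3^i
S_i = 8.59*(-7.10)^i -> [8.59, -60.99, 433.02, -3074.46, 21828.63]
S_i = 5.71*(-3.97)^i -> [5.71, -22.67, 89.99, -357.28, 1418.4]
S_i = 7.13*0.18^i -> [7.13, 1.28, 0.23, 0.04, 0.01]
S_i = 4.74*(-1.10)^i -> [4.74, -5.21, 5.74, -6.31, 6.94]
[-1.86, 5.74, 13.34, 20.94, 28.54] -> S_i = -1.86 + 7.60*i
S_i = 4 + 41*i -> [4, 45, 86, 127, 168]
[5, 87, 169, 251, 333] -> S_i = 5 + 82*i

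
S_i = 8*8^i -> [8, 64, 512, 4096, 32768]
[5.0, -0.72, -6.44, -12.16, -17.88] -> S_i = 5.00 + -5.72*i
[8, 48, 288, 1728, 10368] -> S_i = 8*6^i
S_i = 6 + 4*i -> [6, 10, 14, 18, 22]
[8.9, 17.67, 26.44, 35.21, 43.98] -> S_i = 8.90 + 8.77*i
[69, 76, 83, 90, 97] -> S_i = 69 + 7*i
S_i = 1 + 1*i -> [1, 2, 3, 4, 5]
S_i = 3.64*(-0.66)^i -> [3.64, -2.4, 1.59, -1.05, 0.69]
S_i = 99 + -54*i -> [99, 45, -9, -63, -117]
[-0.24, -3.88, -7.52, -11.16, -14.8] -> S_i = -0.24 + -3.64*i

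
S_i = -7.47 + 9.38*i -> [-7.47, 1.91, 11.29, 20.67, 30.05]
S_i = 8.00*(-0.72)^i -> [8.0, -5.76, 4.15, -2.99, 2.15]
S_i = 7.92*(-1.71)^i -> [7.92, -13.54, 23.16, -39.6, 67.72]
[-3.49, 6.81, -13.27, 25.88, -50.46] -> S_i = -3.49*(-1.95)^i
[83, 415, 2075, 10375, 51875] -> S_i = 83*5^i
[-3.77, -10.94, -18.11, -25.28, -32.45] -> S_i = -3.77 + -7.17*i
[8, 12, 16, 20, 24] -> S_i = 8 + 4*i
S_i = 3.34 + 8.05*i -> [3.34, 11.39, 19.44, 27.49, 35.54]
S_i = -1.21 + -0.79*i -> [-1.21, -2.0, -2.79, -3.58, -4.37]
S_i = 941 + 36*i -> [941, 977, 1013, 1049, 1085]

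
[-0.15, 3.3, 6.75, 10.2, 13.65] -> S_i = -0.15 + 3.45*i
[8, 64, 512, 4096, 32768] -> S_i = 8*8^i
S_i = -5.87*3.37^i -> [-5.87, -19.78, -66.67, -224.66, -757.11]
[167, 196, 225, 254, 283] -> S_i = 167 + 29*i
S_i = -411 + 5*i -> [-411, -406, -401, -396, -391]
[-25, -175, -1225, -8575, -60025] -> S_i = -25*7^i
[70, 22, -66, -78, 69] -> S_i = Random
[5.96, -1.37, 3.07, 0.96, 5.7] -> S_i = Random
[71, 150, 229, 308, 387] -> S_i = 71 + 79*i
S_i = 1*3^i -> [1, 3, 9, 27, 81]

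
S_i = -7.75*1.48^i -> [-7.75, -11.47, -16.98, -25.12, -37.18]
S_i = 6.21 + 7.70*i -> [6.21, 13.91, 21.61, 29.31, 37.01]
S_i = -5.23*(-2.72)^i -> [-5.23, 14.23, -38.69, 105.25, -286.27]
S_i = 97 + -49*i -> [97, 48, -1, -50, -99]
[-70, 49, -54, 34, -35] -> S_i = Random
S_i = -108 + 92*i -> [-108, -16, 76, 168, 260]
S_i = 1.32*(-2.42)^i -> [1.32, -3.19, 7.73, -18.71, 45.27]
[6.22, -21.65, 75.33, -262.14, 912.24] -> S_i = 6.22*(-3.48)^i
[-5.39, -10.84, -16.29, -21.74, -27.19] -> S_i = -5.39 + -5.45*i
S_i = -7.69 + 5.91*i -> [-7.69, -1.78, 4.13, 10.04, 15.95]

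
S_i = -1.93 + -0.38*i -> [-1.93, -2.31, -2.69, -3.07, -3.45]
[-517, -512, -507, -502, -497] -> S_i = -517 + 5*i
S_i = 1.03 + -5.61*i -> [1.03, -4.58, -10.19, -15.8, -21.41]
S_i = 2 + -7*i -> [2, -5, -12, -19, -26]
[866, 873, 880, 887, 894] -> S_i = 866 + 7*i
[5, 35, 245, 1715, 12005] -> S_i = 5*7^i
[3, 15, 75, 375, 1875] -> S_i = 3*5^i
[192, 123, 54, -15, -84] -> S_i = 192 + -69*i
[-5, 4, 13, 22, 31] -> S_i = -5 + 9*i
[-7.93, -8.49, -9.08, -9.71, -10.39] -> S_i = -7.93*1.07^i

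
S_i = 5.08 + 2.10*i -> [5.08, 7.18, 9.28, 11.38, 13.48]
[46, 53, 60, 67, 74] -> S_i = 46 + 7*i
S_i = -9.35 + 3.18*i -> [-9.35, -6.17, -2.99, 0.19, 3.37]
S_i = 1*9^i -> [1, 9, 81, 729, 6561]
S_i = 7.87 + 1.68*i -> [7.87, 9.55, 11.23, 12.91, 14.59]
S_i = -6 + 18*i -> [-6, 12, 30, 48, 66]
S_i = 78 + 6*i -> [78, 84, 90, 96, 102]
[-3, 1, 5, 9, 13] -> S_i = -3 + 4*i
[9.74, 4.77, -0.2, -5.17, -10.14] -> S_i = 9.74 + -4.97*i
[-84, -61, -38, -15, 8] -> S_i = -84 + 23*i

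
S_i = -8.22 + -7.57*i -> [-8.22, -15.79, -23.36, -30.93, -38.5]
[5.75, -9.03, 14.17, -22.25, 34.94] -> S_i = 5.75*(-1.57)^i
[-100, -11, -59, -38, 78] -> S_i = Random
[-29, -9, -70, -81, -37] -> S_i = Random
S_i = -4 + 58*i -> [-4, 54, 112, 170, 228]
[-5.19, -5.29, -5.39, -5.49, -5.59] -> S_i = -5.19 + -0.10*i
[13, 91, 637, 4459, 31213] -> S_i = 13*7^i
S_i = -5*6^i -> [-5, -30, -180, -1080, -6480]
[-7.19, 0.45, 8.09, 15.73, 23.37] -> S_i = -7.19 + 7.64*i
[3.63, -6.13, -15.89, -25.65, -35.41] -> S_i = 3.63 + -9.76*i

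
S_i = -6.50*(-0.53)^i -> [-6.5, 3.44, -1.83, 0.97, -0.51]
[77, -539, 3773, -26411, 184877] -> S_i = 77*-7^i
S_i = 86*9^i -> [86, 774, 6966, 62694, 564246]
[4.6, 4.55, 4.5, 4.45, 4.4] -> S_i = 4.60 + -0.05*i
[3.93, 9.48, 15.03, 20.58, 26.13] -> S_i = 3.93 + 5.55*i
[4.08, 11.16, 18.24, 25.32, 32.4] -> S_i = 4.08 + 7.08*i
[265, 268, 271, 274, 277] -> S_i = 265 + 3*i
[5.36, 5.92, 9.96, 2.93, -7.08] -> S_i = Random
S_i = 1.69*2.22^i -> [1.69, 3.75, 8.33, 18.49, 41.05]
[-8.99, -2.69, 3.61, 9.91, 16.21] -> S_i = -8.99 + 6.30*i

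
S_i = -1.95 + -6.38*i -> [-1.95, -8.33, -14.71, -21.09, -27.47]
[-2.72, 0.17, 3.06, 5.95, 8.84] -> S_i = -2.72 + 2.89*i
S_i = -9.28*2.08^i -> [-9.28, -19.3, -40.15, -83.51, -173.7]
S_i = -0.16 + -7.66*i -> [-0.16, -7.82, -15.48, -23.14, -30.8]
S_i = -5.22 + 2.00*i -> [-5.22, -3.22, -1.22, 0.78, 2.78]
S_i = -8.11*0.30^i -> [-8.11, -2.43, -0.73, -0.22, -0.07]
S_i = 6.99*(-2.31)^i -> [6.99, -16.15, 37.3, -86.16, 199.03]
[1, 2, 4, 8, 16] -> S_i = 1*2^i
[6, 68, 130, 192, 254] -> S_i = 6 + 62*i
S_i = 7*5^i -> [7, 35, 175, 875, 4375]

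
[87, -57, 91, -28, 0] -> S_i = Random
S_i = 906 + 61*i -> [906, 967, 1028, 1089, 1150]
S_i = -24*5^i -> [-24, -120, -600, -3000, -15000]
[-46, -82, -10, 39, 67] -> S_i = Random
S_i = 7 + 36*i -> [7, 43, 79, 115, 151]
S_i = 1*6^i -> [1, 6, 36, 216, 1296]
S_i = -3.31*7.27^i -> [-3.31, -24.06, -174.94, -1271.84, -9246.25]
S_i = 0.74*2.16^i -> [0.74, 1.6, 3.45, 7.46, 16.11]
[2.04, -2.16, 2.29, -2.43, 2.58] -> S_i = 2.04*(-1.06)^i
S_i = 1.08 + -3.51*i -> [1.08, -2.43, -5.94, -9.45, -12.96]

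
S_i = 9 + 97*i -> [9, 106, 203, 300, 397]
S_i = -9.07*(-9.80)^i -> [-9.07, 88.89, -871.08, 8536.61, -83658.79]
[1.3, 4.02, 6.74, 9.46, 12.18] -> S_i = 1.30 + 2.72*i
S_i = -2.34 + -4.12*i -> [-2.34, -6.46, -10.58, -14.7, -18.82]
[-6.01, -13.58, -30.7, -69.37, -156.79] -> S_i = -6.01*2.26^i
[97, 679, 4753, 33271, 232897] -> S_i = 97*7^i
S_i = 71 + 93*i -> [71, 164, 257, 350, 443]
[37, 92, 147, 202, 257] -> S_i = 37 + 55*i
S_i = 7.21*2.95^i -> [7.21, 21.27, 62.75, 185.1, 546.04]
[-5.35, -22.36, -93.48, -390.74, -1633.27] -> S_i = -5.35*4.18^i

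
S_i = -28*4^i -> [-28, -112, -448, -1792, -7168]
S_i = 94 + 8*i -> [94, 102, 110, 118, 126]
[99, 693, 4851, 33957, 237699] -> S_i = 99*7^i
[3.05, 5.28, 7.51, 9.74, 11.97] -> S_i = 3.05 + 2.23*i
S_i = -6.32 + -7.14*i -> [-6.32, -13.46, -20.6, -27.74, -34.88]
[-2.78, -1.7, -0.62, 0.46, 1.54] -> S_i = -2.78 + 1.08*i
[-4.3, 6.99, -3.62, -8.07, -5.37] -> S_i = Random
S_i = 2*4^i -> [2, 8, 32, 128, 512]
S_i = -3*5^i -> [-3, -15, -75, -375, -1875]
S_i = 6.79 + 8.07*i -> [6.79, 14.86, 22.93, 31.0, 39.07]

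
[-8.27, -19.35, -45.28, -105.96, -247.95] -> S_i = -8.27*2.34^i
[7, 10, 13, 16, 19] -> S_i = 7 + 3*i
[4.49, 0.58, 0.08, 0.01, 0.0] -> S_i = 4.49*0.13^i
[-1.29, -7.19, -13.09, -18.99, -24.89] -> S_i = -1.29 + -5.90*i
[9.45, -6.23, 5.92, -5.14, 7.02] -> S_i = Random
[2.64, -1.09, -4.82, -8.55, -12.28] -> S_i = 2.64 + -3.73*i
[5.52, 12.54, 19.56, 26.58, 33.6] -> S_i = 5.52 + 7.02*i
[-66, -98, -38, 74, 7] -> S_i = Random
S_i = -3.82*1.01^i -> [-3.82, -3.86, -3.9, -3.94, -3.98]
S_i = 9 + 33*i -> [9, 42, 75, 108, 141]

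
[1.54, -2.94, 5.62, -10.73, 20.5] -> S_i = 1.54*(-1.91)^i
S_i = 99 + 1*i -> [99, 100, 101, 102, 103]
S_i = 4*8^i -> [4, 32, 256, 2048, 16384]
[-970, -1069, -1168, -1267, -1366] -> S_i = -970 + -99*i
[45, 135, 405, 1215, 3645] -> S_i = 45*3^i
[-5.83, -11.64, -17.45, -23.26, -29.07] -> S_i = -5.83 + -5.81*i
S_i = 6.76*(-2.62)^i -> [6.76, -17.71, 46.4, -121.58, 318.53]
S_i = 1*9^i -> [1, 9, 81, 729, 6561]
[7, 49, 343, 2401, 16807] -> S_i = 7*7^i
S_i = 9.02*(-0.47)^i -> [9.02, -4.24, 1.99, -0.94, 0.44]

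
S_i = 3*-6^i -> [3, -18, 108, -648, 3888]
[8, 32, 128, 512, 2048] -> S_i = 8*4^i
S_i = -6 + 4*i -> [-6, -2, 2, 6, 10]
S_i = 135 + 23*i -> [135, 158, 181, 204, 227]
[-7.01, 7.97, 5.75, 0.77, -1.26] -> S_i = Random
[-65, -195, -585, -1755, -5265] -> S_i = -65*3^i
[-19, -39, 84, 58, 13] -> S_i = Random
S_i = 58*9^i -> [58, 522, 4698, 42282, 380538]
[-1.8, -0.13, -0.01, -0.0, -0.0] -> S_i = -1.80*0.07^i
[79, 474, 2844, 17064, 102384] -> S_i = 79*6^i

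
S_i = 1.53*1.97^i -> [1.53, 3.01, 5.94, 11.7, 23.04]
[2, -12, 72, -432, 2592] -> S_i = 2*-6^i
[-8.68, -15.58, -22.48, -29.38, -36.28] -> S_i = -8.68 + -6.90*i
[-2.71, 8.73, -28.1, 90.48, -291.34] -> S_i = -2.71*(-3.22)^i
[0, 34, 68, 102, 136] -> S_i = 0 + 34*i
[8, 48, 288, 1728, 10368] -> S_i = 8*6^i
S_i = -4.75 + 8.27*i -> [-4.75, 3.52, 11.79, 20.06, 28.33]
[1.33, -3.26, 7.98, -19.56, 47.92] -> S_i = 1.33*(-2.45)^i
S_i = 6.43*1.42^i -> [6.43, 9.13, 12.97, 18.41, 26.14]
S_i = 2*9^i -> [2, 18, 162, 1458, 13122]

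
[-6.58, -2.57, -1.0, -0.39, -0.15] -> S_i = -6.58*0.39^i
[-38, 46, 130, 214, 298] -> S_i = -38 + 84*i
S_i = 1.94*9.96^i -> [1.94, 19.32, 192.45, 1916.81, 19091.46]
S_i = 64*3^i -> [64, 192, 576, 1728, 5184]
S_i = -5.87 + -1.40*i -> [-5.87, -7.27, -8.67, -10.07, -11.47]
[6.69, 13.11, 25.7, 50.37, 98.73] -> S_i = 6.69*1.96^i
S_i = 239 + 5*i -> [239, 244, 249, 254, 259]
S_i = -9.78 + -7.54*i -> [-9.78, -17.32, -24.86, -32.4, -39.94]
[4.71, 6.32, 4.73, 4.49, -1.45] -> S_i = Random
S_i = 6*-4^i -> [6, -24, 96, -384, 1536]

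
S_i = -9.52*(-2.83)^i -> [-9.52, 26.94, -76.24, 215.77, -610.64]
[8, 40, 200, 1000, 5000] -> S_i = 8*5^i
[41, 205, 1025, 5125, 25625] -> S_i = 41*5^i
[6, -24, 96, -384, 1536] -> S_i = 6*-4^i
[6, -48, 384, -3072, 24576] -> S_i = 6*-8^i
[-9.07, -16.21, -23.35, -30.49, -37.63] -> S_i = -9.07 + -7.14*i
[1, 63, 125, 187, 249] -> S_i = 1 + 62*i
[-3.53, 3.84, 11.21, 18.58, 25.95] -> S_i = -3.53 + 7.37*i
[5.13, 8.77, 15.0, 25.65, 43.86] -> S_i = 5.13*1.71^i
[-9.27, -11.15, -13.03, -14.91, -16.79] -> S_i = -9.27 + -1.88*i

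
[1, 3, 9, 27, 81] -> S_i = 1*3^i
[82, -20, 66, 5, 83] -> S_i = Random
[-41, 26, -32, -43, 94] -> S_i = Random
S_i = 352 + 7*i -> [352, 359, 366, 373, 380]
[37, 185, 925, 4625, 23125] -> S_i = 37*5^i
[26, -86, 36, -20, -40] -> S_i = Random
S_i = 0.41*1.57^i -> [0.41, 0.64, 1.01, 1.59, 2.49]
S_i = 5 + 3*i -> [5, 8, 11, 14, 17]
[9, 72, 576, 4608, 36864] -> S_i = 9*8^i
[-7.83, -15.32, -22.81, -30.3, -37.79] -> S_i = -7.83 + -7.49*i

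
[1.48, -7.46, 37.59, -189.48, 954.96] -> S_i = 1.48*(-5.04)^i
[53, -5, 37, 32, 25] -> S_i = Random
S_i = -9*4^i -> [-9, -36, -144, -576, -2304]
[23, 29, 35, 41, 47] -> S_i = 23 + 6*i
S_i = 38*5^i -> [38, 190, 950, 4750, 23750]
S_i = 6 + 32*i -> [6, 38, 70, 102, 134]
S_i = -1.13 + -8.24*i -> [-1.13, -9.37, -17.61, -25.85, -34.09]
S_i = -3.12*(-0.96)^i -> [-3.12, 3.0, -2.88, 2.76, -2.65]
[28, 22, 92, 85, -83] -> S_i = Random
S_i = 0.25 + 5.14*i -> [0.25, 5.39, 10.53, 15.67, 20.81]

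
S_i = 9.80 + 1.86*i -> [9.8, 11.66, 13.52, 15.38, 17.24]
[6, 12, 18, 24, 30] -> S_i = 6 + 6*i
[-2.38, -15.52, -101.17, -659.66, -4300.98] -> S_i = -2.38*6.52^i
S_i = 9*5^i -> [9, 45, 225, 1125, 5625]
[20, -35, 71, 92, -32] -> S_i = Random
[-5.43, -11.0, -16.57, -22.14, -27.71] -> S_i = -5.43 + -5.57*i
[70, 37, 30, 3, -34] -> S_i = Random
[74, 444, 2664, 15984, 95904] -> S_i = 74*6^i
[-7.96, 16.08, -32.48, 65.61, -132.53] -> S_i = -7.96*(-2.02)^i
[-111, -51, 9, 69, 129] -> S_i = -111 + 60*i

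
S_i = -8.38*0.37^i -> [-8.38, -3.1, -1.15, -0.42, -0.16]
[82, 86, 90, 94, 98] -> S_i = 82 + 4*i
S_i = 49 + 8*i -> [49, 57, 65, 73, 81]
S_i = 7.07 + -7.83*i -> [7.07, -0.76, -8.59, -16.42, -24.25]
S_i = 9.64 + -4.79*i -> [9.64, 4.85, 0.06, -4.73, -9.52]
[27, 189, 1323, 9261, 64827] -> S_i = 27*7^i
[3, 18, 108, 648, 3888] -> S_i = 3*6^i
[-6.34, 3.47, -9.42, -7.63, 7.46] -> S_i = Random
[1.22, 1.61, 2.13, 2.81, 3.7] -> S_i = 1.22*1.32^i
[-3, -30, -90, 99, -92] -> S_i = Random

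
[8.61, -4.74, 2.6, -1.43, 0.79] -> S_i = 8.61*(-0.55)^i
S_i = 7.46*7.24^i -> [7.46, 54.01, 391.04, 2831.1, 20497.13]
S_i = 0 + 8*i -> [0, 8, 16, 24, 32]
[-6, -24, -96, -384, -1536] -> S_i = -6*4^i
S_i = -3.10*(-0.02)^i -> [-3.1, 0.06, -0.0, 0.0, -0.0]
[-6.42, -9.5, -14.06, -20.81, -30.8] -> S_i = -6.42*1.48^i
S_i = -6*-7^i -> [-6, 42, -294, 2058, -14406]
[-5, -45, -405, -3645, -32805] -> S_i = -5*9^i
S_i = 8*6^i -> [8, 48, 288, 1728, 10368]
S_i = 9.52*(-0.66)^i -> [9.52, -6.28, 4.15, -2.74, 1.81]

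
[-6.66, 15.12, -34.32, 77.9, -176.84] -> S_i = -6.66*(-2.27)^i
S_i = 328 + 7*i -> [328, 335, 342, 349, 356]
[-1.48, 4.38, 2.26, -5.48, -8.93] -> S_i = Random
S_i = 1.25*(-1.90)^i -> [1.25, -2.38, 4.51, -8.57, 16.29]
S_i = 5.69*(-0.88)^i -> [5.69, -5.01, 4.41, -3.88, 3.41]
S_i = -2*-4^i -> [-2, 8, -32, 128, -512]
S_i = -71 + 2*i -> [-71, -69, -67, -65, -63]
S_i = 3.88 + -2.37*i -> [3.88, 1.51, -0.86, -3.23, -5.6]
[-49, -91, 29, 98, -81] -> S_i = Random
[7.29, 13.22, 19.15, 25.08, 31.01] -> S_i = 7.29 + 5.93*i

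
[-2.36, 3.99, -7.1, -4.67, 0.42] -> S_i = Random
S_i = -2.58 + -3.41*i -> [-2.58, -5.99, -9.4, -12.81, -16.22]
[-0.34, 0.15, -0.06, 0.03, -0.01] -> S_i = -0.34*(-0.43)^i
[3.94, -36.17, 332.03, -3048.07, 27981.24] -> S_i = 3.94*(-9.18)^i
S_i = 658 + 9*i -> [658, 667, 676, 685, 694]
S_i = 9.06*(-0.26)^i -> [9.06, -2.36, 0.61, -0.16, 0.04]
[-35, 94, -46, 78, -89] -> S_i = Random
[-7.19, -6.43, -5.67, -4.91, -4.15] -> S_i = -7.19 + 0.76*i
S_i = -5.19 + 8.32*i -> [-5.19, 3.13, 11.45, 19.77, 28.09]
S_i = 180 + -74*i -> [180, 106, 32, -42, -116]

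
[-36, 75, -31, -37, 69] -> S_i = Random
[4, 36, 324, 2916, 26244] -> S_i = 4*9^i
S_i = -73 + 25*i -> [-73, -48, -23, 2, 27]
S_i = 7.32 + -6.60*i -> [7.32, 0.72, -5.88, -12.48, -19.08]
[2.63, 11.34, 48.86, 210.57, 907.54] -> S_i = 2.63*4.31^i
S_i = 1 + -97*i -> [1, -96, -193, -290, -387]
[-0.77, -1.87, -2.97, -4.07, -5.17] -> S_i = -0.77 + -1.10*i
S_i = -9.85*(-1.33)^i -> [-9.85, 13.1, -17.42, 23.17, -30.82]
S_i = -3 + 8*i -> [-3, 5, 13, 21, 29]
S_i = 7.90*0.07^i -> [7.9, 0.55, 0.04, 0.0, 0.0]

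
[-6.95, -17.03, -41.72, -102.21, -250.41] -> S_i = -6.95*2.45^i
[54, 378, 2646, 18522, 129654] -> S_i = 54*7^i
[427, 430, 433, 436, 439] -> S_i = 427 + 3*i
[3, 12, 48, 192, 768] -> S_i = 3*4^i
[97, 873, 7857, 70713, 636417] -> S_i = 97*9^i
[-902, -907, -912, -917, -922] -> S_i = -902 + -5*i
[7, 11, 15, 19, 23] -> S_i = 7 + 4*i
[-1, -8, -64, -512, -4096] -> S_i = -1*8^i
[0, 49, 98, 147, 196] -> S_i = 0 + 49*i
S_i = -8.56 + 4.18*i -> [-8.56, -4.38, -0.2, 3.98, 8.16]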